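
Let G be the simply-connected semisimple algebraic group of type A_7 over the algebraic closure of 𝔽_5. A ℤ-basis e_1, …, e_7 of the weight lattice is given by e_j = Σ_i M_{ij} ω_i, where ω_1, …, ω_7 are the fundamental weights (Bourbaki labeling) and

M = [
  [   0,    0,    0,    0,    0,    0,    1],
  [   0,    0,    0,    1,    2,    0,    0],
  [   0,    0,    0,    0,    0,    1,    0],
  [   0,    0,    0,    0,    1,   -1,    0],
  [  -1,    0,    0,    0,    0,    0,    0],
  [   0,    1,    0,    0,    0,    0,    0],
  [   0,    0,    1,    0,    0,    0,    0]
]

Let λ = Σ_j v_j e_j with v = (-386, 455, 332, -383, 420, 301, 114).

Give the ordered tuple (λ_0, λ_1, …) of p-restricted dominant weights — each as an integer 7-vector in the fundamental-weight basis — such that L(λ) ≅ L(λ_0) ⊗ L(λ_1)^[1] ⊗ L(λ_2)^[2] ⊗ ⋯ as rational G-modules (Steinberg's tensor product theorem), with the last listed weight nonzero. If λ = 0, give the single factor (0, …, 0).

((4, 2, 1, 4, 1, 0, 2), (2, 1, 0, 3, 2, 1, 1), (4, 3, 2, 4, 0, 3, 3), (0, 3, 2, 0, 3, 3, 2))

ω-coordinates c = M·v, v = (-386, 455, 332, -383, 420, 301, 114):
  c_1 = (0)·(-386) + (0)·(455) + (0)·(332) + (0)·(-383) + (0)·(420) + (0)·(301) + (1)·(114) = 114
  c_2 = (0)·(-386) + (0)·(455) + (0)·(332) + (1)·(-383) + (2)·(420) + (0)·(301) + (0)·(114) = 457
  c_3 = (0)·(-386) + (0)·(455) + (0)·(332) + (0)·(-383) + (0)·(420) + (1)·(301) + (0)·(114) = 301
  c_4 = (0)·(-386) + (0)·(455) + (0)·(332) + (0)·(-383) + (1)·(420) + (-1)·(301) + (0)·(114) = 119
  c_5 = (-1)·(-386) + (0)·(455) + (0)·(332) + (0)·(-383) + (0)·(420) + (0)·(301) + (0)·(114) = 386
  c_6 = (0)·(-386) + (1)·(455) + (0)·(332) + (0)·(-383) + (0)·(420) + (0)·(301) + (0)·(114) = 455
  c_7 = (0)·(-386) + (0)·(455) + (1)·(332) + (0)·(-383) + (0)·(420) + (0)·(301) + (0)·(114) = 332
Writing each c_i in base p = 5:
  c_1 = 114 = 4·5^0 + 2·5^1 + 4·5^2
  c_2 = 457 = 2·5^0 + 1·5^1 + 3·5^2 + 3·5^3
  c_3 = 301 = 1·5^0 + 0·5^1 + 2·5^2 + 2·5^3
  c_4 = 119 = 4·5^0 + 3·5^1 + 4·5^2
  c_5 = 386 = 1·5^0 + 2·5^1 + 0·5^2 + 3·5^3
  c_6 = 455 = 0·5^0 + 1·5^1 + 3·5^2 + 3·5^3
  c_7 = 332 = 2·5^0 + 1·5^1 + 3·5^2 + 2·5^3
Factor λ_0 = (4, 2, 1, 4, 1, 0, 2)
Factor λ_1 = (2, 1, 0, 3, 2, 1, 1)
Factor λ_2 = (4, 3, 2, 4, 0, 3, 3)
Factor λ_3 = (0, 3, 2, 0, 3, 3, 2)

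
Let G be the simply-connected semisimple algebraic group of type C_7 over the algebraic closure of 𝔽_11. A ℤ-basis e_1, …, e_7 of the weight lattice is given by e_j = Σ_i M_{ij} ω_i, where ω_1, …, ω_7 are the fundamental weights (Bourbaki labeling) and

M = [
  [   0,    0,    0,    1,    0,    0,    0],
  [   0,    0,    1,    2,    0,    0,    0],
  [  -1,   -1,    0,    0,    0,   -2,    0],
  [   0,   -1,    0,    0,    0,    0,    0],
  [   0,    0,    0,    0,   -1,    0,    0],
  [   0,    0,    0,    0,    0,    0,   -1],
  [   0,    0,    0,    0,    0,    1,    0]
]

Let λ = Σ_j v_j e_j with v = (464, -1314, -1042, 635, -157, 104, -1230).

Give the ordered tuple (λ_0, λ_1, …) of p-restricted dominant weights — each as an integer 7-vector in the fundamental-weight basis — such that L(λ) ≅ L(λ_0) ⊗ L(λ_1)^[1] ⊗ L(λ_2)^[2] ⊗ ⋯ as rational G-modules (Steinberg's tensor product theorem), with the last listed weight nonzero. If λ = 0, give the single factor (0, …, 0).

Change of basis e → ω: c = M·v where v = (464, -1314, -1042, 635, -157, 104, -1230):
  c_1 = 0·464 + (0)·(-1314) + (0)·(-1042) + 1·635 + (0)·(-157) + 0·104 + (0)·(-1230) = 635
  c_2 = 0·464 + (0)·(-1314) + (1)·(-1042) + 2·635 + (0)·(-157) + 0·104 + (0)·(-1230) = 228
  c_3 = (-1)·(464) + (-1)·(-1314) + (0)·(-1042) + 0·635 + (0)·(-157) + (-2)·(104) + (0)·(-1230) = 642
  c_4 = 0·464 + (-1)·(-1314) + (0)·(-1042) + 0·635 + (0)·(-157) + 0·104 + (0)·(-1230) = 1314
  c_5 = 0·464 + (0)·(-1314) + (0)·(-1042) + 0·635 + (-1)·(-157) + 0·104 + (0)·(-1230) = 157
  c_6 = 0·464 + (0)·(-1314) + (0)·(-1042) + 0·635 + (0)·(-157) + 0·104 + (-1)·(-1230) = 1230
  c_7 = 0·464 + (0)·(-1314) + (0)·(-1042) + 0·635 + (0)·(-157) + 1·104 + (0)·(-1230) = 104
Writing each c_i in base p = 11:
  c_1 = 635 = 8·11^0 + 2·11^1 + 5·11^2
  c_2 = 228 = 8·11^0 + 9·11^1 + 1·11^2
  c_3 = 642 = 4·11^0 + 3·11^1 + 5·11^2
  c_4 = 1314 = 5·11^0 + 9·11^1 + 10·11^2
  c_5 = 157 = 3·11^0 + 3·11^1 + 1·11^2
  c_6 = 1230 = 9·11^0 + 1·11^1 + 10·11^2
  c_7 = 104 = 5·11^0 + 9·11^1
λ_0 = (8, 8, 4, 5, 3, 9, 5)
λ_1 = (2, 9, 3, 9, 3, 1, 9)
λ_2 = (5, 1, 5, 10, 1, 10, 0)

((8, 8, 4, 5, 3, 9, 5), (2, 9, 3, 9, 3, 1, 9), (5, 1, 5, 10, 1, 10, 0))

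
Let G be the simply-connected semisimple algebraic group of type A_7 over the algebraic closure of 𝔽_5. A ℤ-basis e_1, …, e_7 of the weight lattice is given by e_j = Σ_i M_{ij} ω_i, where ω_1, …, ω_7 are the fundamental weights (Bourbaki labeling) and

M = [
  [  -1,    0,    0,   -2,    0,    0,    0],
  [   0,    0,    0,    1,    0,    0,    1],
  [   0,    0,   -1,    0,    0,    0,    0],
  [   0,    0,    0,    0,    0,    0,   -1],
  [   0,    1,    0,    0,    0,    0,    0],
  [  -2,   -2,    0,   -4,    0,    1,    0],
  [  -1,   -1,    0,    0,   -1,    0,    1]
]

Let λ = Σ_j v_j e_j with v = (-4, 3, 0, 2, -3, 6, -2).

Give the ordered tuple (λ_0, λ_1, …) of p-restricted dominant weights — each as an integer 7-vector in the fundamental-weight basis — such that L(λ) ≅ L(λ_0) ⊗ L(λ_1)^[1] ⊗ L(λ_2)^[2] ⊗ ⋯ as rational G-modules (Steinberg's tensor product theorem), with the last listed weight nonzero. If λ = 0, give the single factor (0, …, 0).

Change of basis e → ω: c = M·v where v = (-4, 3, 0, 2, -3, 6, -2):
  c_1 = -1*-4 + 0*3 + 0*0 + -2*2 + 0*-3 + 0*6 + 0*-2 = 0
  c_2 = 0*-4 + 0*3 + 0*0 + 1*2 + 0*-3 + 0*6 + 1*-2 = 0
  c_3 = 0*-4 + 0*3 + -1*0 + 0*2 + 0*-3 + 0*6 + 0*-2 = 0
  c_4 = 0*-4 + 0*3 + 0*0 + 0*2 + 0*-3 + 0*6 + -1*-2 = 2
  c_5 = 0*-4 + 1*3 + 0*0 + 0*2 + 0*-3 + 0*6 + 0*-2 = 3
  c_6 = -2*-4 + -2*3 + 0*0 + -4*2 + 0*-3 + 1*6 + 0*-2 = 0
  c_7 = -1*-4 + -1*3 + 0*0 + 0*2 + -1*-3 + 0*6 + 1*-2 = 2
p = 5; digits c_i = Σ_j d_{ij}·5^j, 0 ≤ d_{ij} < 5:
  c_1 = 0
  c_2 = 0
  c_3 = 0
  c_4 = 2 = 2·5^0
  c_5 = 3 = 3·5^0
  c_6 = 0
  c_7 = 2 = 2·5^0
λ_0 = (0, 0, 0, 2, 3, 0, 2)

((0, 0, 0, 2, 3, 0, 2),)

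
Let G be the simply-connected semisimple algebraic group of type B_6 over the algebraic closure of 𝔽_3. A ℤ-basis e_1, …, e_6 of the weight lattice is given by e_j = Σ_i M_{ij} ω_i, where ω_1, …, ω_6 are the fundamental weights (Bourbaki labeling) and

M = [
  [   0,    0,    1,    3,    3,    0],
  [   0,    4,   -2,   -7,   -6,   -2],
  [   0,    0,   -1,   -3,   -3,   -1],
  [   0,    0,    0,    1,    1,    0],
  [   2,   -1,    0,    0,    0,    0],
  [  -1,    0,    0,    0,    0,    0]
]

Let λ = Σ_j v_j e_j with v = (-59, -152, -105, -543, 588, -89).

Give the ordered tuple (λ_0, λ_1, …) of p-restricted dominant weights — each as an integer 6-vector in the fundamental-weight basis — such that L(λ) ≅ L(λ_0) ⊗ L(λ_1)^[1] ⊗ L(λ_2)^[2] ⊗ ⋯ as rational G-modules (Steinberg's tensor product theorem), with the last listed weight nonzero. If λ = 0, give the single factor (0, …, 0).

((0, 2, 2, 0, 1, 2), (1, 2, 1, 0, 2, 1), (0, 2, 0, 2, 0, 0), (1, 1, 2, 1, 1, 2))

Change of basis e → ω: c = M·v where v = (-59, -152, -105, -543, 588, -89):
  c_1 = (0)·(-59) + (0)·(-152) + (1)·(-105) + (3)·(-543) + (3)·(588) + (0)·(-89) = 30
  c_2 = (0)·(-59) + (4)·(-152) + (-2)·(-105) + (-7)·(-543) + (-6)·(588) + (-2)·(-89) = 53
  c_3 = (0)·(-59) + (0)·(-152) + (-1)·(-105) + (-3)·(-543) + (-3)·(588) + (-1)·(-89) = 59
  c_4 = (0)·(-59) + (0)·(-152) + (0)·(-105) + (1)·(-543) + (1)·(588) + (0)·(-89) = 45
  c_5 = (2)·(-59) + (-1)·(-152) + (0)·(-105) + (0)·(-543) + (0)·(588) + (0)·(-89) = 34
  c_6 = (-1)·(-59) + (0)·(-152) + (0)·(-105) + (0)·(-543) + (0)·(588) + (0)·(-89) = 59
p = 3; digits c_i = Σ_j d_{ij}·3^j, 0 ≤ d_{ij} < 3:
  c_1 = 30 = 0·3^0 + 1·3^1 + 0·3^2 + 1·3^3
  c_2 = 53 = 2·3^0 + 2·3^1 + 2·3^2 + 1·3^3
  c_3 = 59 = 2·3^0 + 1·3^1 + 0·3^2 + 2·3^3
  c_4 = 45 = 0·3^0 + 0·3^1 + 2·3^2 + 1·3^3
  c_5 = 34 = 1·3^0 + 2·3^1 + 0·3^2 + 1·3^3
  c_6 = 59 = 2·3^0 + 1·3^1 + 0·3^2 + 2·3^3
p-restricted factor λ_0 = (0, 2, 2, 0, 1, 2)
p-restricted factor λ_1 = (1, 2, 1, 0, 2, 1)
p-restricted factor λ_2 = (0, 2, 0, 2, 0, 0)
p-restricted factor λ_3 = (1, 1, 2, 1, 1, 2)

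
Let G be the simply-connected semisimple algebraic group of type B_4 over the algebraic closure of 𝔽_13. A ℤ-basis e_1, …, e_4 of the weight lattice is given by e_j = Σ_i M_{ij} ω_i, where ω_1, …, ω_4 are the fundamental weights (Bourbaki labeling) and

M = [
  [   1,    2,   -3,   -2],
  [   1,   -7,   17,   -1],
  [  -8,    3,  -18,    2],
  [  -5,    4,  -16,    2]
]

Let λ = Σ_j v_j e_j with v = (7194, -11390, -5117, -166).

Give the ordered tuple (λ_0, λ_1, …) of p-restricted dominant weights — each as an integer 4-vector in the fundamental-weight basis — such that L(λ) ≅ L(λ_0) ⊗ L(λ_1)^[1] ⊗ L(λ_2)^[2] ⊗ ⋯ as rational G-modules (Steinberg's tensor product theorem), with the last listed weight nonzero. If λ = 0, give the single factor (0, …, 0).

((6, 10, 0, 10), (7, 7, 4, 0))

Compute c_i = Σ_j M_{ij} v_j with v = (7194, -11390, -5117, -166):
  c_1 = 1·7194 + (2)·(-11390) + (-3)·(-5117) + (-2)·(-166) = 97
  c_2 = 1·7194 + (-7)·(-11390) + (17)·(-5117) + (-1)·(-166) = 101
  c_3 = (-8)·(7194) + (3)·(-11390) + (-18)·(-5117) + (2)·(-166) = 52
  c_4 = (-5)·(7194) + (4)·(-11390) + (-16)·(-5117) + (2)·(-166) = 10
Writing each c_i in base p = 13:
  c_1 = 97 = 6·13^0 + 7·13^1
  c_2 = 101 = 10·13^0 + 7·13^1
  c_3 = 52 = 0·13^0 + 4·13^1
  c_4 = 10 = 10·13^0
λ_0 = (6, 10, 0, 10)
λ_1 = (7, 7, 4, 0)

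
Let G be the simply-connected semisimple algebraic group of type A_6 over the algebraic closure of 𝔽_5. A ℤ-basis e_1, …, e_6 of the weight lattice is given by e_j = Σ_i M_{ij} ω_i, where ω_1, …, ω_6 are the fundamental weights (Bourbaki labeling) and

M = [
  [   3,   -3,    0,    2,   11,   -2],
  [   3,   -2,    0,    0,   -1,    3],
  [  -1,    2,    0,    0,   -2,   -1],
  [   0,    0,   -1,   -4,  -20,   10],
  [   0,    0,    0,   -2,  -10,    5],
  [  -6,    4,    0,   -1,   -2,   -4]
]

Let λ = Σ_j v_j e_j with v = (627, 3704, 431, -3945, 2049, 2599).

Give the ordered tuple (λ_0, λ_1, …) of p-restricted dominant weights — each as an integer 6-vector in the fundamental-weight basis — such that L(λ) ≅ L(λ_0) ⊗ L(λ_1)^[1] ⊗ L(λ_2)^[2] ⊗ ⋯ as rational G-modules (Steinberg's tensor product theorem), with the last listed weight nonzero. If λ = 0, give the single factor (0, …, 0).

((0, 1, 4, 4, 0, 0), (4, 4, 1, 1, 4, 1), (3, 3, 3, 4, 0, 0), (1, 1, 0, 2, 3, 4))

In the fundamental-weight basis, λ has coordinates c = M·v (v = (627, 3704, 431, -3945, 2049, 2599)):
  c_1 = 3*627 + -3*3704 + 0*431 + 2*-3945 + 11*2049 + -2*2599 = 220
  c_2 = 3*627 + -2*3704 + 0*431 + 0*-3945 + -1*2049 + 3*2599 = 221
  c_3 = -1*627 + 2*3704 + 0*431 + 0*-3945 + -2*2049 + -1*2599 = 84
  c_4 = 0*627 + 0*3704 + -1*431 + -4*-3945 + -20*2049 + 10*2599 = 359
  c_5 = 0*627 + 0*3704 + 0*431 + -2*-3945 + -10*2049 + 5*2599 = 395
  c_6 = -6*627 + 4*3704 + 0*431 + -1*-3945 + -2*2049 + -4*2599 = 505
p = 5; digits c_i = Σ_j d_{ij}·5^j, 0 ≤ d_{ij} < 5:
  c_1 = 220 = 0·5^0 + 4·5^1 + 3·5^2 + 1·5^3
  c_2 = 221 = 1·5^0 + 4·5^1 + 3·5^2 + 1·5^3
  c_3 = 84 = 4·5^0 + 1·5^1 + 3·5^2
  c_4 = 359 = 4·5^0 + 1·5^1 + 4·5^2 + 2·5^3
  c_5 = 395 = 0·5^0 + 4·5^1 + 0·5^2 + 3·5^3
  c_6 = 505 = 0·5^0 + 1·5^1 + 0·5^2 + 4·5^3
p-restricted factor λ_0 = (0, 1, 4, 4, 0, 0)
p-restricted factor λ_1 = (4, 4, 1, 1, 4, 1)
p-restricted factor λ_2 = (3, 3, 3, 4, 0, 0)
p-restricted factor λ_3 = (1, 1, 0, 2, 3, 4)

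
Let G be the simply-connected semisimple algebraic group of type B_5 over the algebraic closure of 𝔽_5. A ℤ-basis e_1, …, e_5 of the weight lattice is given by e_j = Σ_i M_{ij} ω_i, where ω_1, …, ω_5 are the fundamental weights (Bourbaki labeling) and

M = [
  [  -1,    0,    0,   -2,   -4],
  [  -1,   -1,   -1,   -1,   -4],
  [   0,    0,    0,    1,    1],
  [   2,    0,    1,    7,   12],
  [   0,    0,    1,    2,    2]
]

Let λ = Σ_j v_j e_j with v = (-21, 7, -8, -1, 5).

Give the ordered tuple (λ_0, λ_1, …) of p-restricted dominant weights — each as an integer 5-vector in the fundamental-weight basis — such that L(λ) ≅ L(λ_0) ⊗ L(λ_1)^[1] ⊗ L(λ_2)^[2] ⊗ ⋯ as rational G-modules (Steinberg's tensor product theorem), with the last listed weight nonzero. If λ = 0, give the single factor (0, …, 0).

((3, 3, 4, 3, 0),)

ω-coordinates c = M·v, v = (-21, 7, -8, -1, 5):
  c_1 = (-1)·(-21) + 0·7 + (0)·(-8) + (-2)·(-1) + (-4)·(5) = 3
  c_2 = (-1)·(-21) + (-1)·(7) + (-1)·(-8) + (-1)·(-1) + (-4)·(5) = 3
  c_3 = (0)·(-21) + 0·7 + (0)·(-8) + (1)·(-1) + 1·5 = 4
  c_4 = (2)·(-21) + 0·7 + (1)·(-8) + (7)·(-1) + 12·5 = 3
  c_5 = (0)·(-21) + 0·7 + (1)·(-8) + (2)·(-1) + 2·5 = 0
Writing each c_i in base p = 5:
  c_1 = 3 = 3·5^0
  c_2 = 3 = 3·5^0
  c_3 = 4 = 4·5^0
  c_4 = 3 = 3·5^0
  c_5 = 0
p-restricted factor λ_0 = (3, 3, 4, 3, 0)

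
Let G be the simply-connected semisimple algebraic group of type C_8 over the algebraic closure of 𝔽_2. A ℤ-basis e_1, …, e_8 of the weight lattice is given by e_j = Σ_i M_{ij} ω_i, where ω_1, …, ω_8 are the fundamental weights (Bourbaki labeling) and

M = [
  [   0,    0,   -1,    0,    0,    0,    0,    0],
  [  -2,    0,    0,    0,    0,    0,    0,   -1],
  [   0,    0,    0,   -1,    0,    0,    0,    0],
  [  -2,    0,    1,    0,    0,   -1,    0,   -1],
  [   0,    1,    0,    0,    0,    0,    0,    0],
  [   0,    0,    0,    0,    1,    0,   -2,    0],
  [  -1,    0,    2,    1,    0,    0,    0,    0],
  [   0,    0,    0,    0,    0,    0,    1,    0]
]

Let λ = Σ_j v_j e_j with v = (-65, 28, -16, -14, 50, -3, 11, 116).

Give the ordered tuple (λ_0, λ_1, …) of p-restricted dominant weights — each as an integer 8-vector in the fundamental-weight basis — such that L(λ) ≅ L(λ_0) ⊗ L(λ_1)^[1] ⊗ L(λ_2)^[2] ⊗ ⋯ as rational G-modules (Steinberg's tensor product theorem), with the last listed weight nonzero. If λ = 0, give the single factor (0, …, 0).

Change of basis e → ω: c = M·v where v = (-65, 28, -16, -14, 50, -3, 11, 116):
  c_1 = (0)·(-65) + (0)·(28) + (-1)·(-16) + (0)·(-14) + (0)·(50) + (0)·(-3) + (0)·(11) + (0)·(116) = 16
  c_2 = (-2)·(-65) + (0)·(28) + (0)·(-16) + (0)·(-14) + (0)·(50) + (0)·(-3) + (0)·(11) + (-1)·(116) = 14
  c_3 = (0)·(-65) + (0)·(28) + (0)·(-16) + (-1)·(-14) + (0)·(50) + (0)·(-3) + (0)·(11) + (0)·(116) = 14
  c_4 = (-2)·(-65) + (0)·(28) + (1)·(-16) + (0)·(-14) + (0)·(50) + (-1)·(-3) + (0)·(11) + (-1)·(116) = 1
  c_5 = (0)·(-65) + (1)·(28) + (0)·(-16) + (0)·(-14) + (0)·(50) + (0)·(-3) + (0)·(11) + (0)·(116) = 28
  c_6 = (0)·(-65) + (0)·(28) + (0)·(-16) + (0)·(-14) + (1)·(50) + (0)·(-3) + (-2)·(11) + (0)·(116) = 28
  c_7 = (-1)·(-65) + (0)·(28) + (2)·(-16) + (1)·(-14) + (0)·(50) + (0)·(-3) + (0)·(11) + (0)·(116) = 19
  c_8 = (0)·(-65) + (0)·(28) + (0)·(-16) + (0)·(-14) + (0)·(50) + (0)·(-3) + (1)·(11) + (0)·(116) = 11
p = 2; digits c_i = Σ_j d_{ij}·2^j, 0 ≤ d_{ij} < 2:
  c_1 = 16 = 0·2^0 + 0·2^1 + 0·2^2 + 0·2^3 + 1·2^4
  c_2 = 14 = 0·2^0 + 1·2^1 + 1·2^2 + 1·2^3
  c_3 = 14 = 0·2^0 + 1·2^1 + 1·2^2 + 1·2^3
  c_4 = 1 = 1·2^0
  c_5 = 28 = 0·2^0 + 0·2^1 + 1·2^2 + 1·2^3 + 1·2^4
  c_6 = 28 = 0·2^0 + 0·2^1 + 1·2^2 + 1·2^3 + 1·2^4
  c_7 = 19 = 1·2^0 + 1·2^1 + 0·2^2 + 0·2^3 + 1·2^4
  c_8 = 11 = 1·2^0 + 1·2^1 + 0·2^2 + 1·2^3
p-restricted factor λ_0 = (0, 0, 0, 1, 0, 0, 1, 1)
p-restricted factor λ_1 = (0, 1, 1, 0, 0, 0, 1, 1)
p-restricted factor λ_2 = (0, 1, 1, 0, 1, 1, 0, 0)
p-restricted factor λ_3 = (0, 1, 1, 0, 1, 1, 0, 1)
p-restricted factor λ_4 = (1, 0, 0, 0, 1, 1, 1, 0)

((0, 0, 0, 1, 0, 0, 1, 1), (0, 1, 1, 0, 0, 0, 1, 1), (0, 1, 1, 0, 1, 1, 0, 0), (0, 1, 1, 0, 1, 1, 0, 1), (1, 0, 0, 0, 1, 1, 1, 0))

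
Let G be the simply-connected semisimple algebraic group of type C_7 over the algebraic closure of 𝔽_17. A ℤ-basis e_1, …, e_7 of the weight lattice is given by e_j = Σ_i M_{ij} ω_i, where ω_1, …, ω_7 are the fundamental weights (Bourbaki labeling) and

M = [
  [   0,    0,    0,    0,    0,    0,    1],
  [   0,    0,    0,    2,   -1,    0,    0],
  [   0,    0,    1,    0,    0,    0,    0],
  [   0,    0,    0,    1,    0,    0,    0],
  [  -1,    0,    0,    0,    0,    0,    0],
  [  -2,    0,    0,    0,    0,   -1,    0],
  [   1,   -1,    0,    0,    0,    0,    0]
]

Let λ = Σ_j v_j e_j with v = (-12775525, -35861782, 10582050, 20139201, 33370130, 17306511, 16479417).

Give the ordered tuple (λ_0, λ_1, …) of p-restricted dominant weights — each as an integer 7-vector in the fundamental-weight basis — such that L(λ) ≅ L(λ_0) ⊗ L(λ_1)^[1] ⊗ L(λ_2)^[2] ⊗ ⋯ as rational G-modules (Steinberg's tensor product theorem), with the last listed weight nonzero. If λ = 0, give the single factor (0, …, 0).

In the fundamental-weight basis, λ has coordinates c = M·v (v = (-12775525, -35861782, 10582050, 20139201, 33370130, 17306511, 16479417)):
  c_1 = (0)·(-12775525) + (0)·(-35861782) + (0)·(10582050) + (0)·(20139201) + (0)·(33370130) + (0)·(17306511) + (1)·(16479417) = 16479417
  c_2 = (0)·(-12775525) + (0)·(-35861782) + (0)·(10582050) + (2)·(20139201) + (-1)·(33370130) + (0)·(17306511) + (0)·(16479417) = 6908272
  c_3 = (0)·(-12775525) + (0)·(-35861782) + (1)·(10582050) + (0)·(20139201) + (0)·(33370130) + (0)·(17306511) + (0)·(16479417) = 10582050
  c_4 = (0)·(-12775525) + (0)·(-35861782) + (0)·(10582050) + (1)·(20139201) + (0)·(33370130) + (0)·(17306511) + (0)·(16479417) = 20139201
  c_5 = (-1)·(-12775525) + (0)·(-35861782) + (0)·(10582050) + (0)·(20139201) + (0)·(33370130) + (0)·(17306511) + (0)·(16479417) = 12775525
  c_6 = (-2)·(-12775525) + (0)·(-35861782) + (0)·(10582050) + (0)·(20139201) + (0)·(33370130) + (-1)·(17306511) + (0)·(16479417) = 8244539
  c_7 = (1)·(-12775525) + (-1)·(-35861782) + (0)·(10582050) + (0)·(20139201) + (0)·(33370130) + (0)·(17306511) + (0)·(16479417) = 23086257
p = 17; digits c_i = Σ_j d_{ij}·17^j, 0 ≤ d_{ij} < 17:
  c_1 = 16479417 = 8·17^0 + 3·17^1 + 4·17^2 + 5·17^3 + 10·17^4 + 11·17^5
  c_2 = 6908272 = 16·17^0 + 0·17^1 + 2·17^2 + 12·17^3 + 14·17^4 + 4·17^5
  c_3 = 10582050 = 9·17^0 + 1·17^1 + 15·17^2 + 11·17^3 + 7·17^4 + 7·17^5
  c_4 = 20139201 = 15·17^0 + 13·17^1 + 2·17^2 + 2·17^3 + 3·17^4 + 14·17^5
  c_5 = 12775525 = 8·17^0 + 16·17^1 + 5·17^2 + 16·17^3 + 16·17^4 + 8·17^5
  c_6 = 8244539 = 15·17^0 + 13·17^1 + 1·17^2 + 12·17^3 + 13·17^4 + 5·17^5
  c_7 = 23086257 = 2·17^0 + 4·17^1 + 0·17^2 + 7·17^3 + 4·17^4 + 16·17^5
Factor λ_0 = (8, 16, 9, 15, 8, 15, 2)
Factor λ_1 = (3, 0, 1, 13, 16, 13, 4)
Factor λ_2 = (4, 2, 15, 2, 5, 1, 0)
Factor λ_3 = (5, 12, 11, 2, 16, 12, 7)
Factor λ_4 = (10, 14, 7, 3, 16, 13, 4)
Factor λ_5 = (11, 4, 7, 14, 8, 5, 16)

((8, 16, 9, 15, 8, 15, 2), (3, 0, 1, 13, 16, 13, 4), (4, 2, 15, 2, 5, 1, 0), (5, 12, 11, 2, 16, 12, 7), (10, 14, 7, 3, 16, 13, 4), (11, 4, 7, 14, 8, 5, 16))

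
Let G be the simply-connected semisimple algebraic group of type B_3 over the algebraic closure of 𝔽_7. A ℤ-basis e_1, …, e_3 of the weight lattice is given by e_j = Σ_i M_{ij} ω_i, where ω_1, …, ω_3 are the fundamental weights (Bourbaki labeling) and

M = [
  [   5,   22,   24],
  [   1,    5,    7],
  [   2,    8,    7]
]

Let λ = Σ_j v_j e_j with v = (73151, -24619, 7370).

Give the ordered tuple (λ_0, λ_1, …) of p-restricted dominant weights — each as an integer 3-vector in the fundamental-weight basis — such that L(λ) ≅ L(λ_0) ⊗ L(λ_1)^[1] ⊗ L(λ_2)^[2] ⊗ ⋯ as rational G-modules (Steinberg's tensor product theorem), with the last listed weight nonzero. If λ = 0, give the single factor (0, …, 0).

Change of basis e → ω: c = M·v where v = (73151, -24619, 7370):
  c_1 = 5·73151 + (22)·(-24619) + 24·7370 = 1017
  c_2 = 1·73151 + (5)·(-24619) + 7·7370 = 1646
  c_3 = 2·73151 + (8)·(-24619) + 7·7370 = 940
Writing each c_i in base p = 7:
  c_1 = 1017 = 2·7^0 + 5·7^1 + 6·7^2 + 2·7^3
  c_2 = 1646 = 1·7^0 + 4·7^1 + 5·7^2 + 4·7^3
  c_3 = 940 = 2·7^0 + 1·7^1 + 5·7^2 + 2·7^3
p-restricted factor λ_0 = (2, 1, 2)
p-restricted factor λ_1 = (5, 4, 1)
p-restricted factor λ_2 = (6, 5, 5)
p-restricted factor λ_3 = (2, 4, 2)

((2, 1, 2), (5, 4, 1), (6, 5, 5), (2, 4, 2))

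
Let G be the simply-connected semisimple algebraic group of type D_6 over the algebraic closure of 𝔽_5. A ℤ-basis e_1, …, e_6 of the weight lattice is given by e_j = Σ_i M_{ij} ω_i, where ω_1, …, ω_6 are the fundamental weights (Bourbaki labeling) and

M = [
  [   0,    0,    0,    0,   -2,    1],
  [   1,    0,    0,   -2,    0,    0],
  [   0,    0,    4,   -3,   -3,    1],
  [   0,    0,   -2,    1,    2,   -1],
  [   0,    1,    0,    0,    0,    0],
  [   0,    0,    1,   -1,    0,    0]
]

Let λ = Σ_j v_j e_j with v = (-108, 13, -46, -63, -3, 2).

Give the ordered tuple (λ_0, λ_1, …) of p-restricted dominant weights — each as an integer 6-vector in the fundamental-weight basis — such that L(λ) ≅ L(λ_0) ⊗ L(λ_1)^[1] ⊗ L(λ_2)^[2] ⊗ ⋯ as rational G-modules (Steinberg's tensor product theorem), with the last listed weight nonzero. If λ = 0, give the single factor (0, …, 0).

((3, 3, 1, 1, 3, 2), (1, 3, 3, 4, 2, 3))

Compute c_i = Σ_j M_{ij} v_j with v = (-108, 13, -46, -63, -3, 2):
  c_1 = (0)·(-108) + (0)·(13) + (0)·(-46) + (0)·(-63) + (-2)·(-3) + (1)·(2) = 8
  c_2 = (1)·(-108) + (0)·(13) + (0)·(-46) + (-2)·(-63) + (0)·(-3) + (0)·(2) = 18
  c_3 = (0)·(-108) + (0)·(13) + (4)·(-46) + (-3)·(-63) + (-3)·(-3) + (1)·(2) = 16
  c_4 = (0)·(-108) + (0)·(13) + (-2)·(-46) + (1)·(-63) + (2)·(-3) + (-1)·(2) = 21
  c_5 = (0)·(-108) + (1)·(13) + (0)·(-46) + (0)·(-63) + (0)·(-3) + (0)·(2) = 13
  c_6 = (0)·(-108) + (0)·(13) + (1)·(-46) + (-1)·(-63) + (0)·(-3) + (0)·(2) = 17
p = 5; digits c_i = Σ_j d_{ij}·5^j, 0 ≤ d_{ij} < 5:
  c_1 = 8 = 3·5^0 + 1·5^1
  c_2 = 18 = 3·5^0 + 3·5^1
  c_3 = 16 = 1·5^0 + 3·5^1
  c_4 = 21 = 1·5^0 + 4·5^1
  c_5 = 13 = 3·5^0 + 2·5^1
  c_6 = 17 = 2·5^0 + 3·5^1
Factor λ_0 = (3, 3, 1, 1, 3, 2)
Factor λ_1 = (1, 3, 3, 4, 2, 3)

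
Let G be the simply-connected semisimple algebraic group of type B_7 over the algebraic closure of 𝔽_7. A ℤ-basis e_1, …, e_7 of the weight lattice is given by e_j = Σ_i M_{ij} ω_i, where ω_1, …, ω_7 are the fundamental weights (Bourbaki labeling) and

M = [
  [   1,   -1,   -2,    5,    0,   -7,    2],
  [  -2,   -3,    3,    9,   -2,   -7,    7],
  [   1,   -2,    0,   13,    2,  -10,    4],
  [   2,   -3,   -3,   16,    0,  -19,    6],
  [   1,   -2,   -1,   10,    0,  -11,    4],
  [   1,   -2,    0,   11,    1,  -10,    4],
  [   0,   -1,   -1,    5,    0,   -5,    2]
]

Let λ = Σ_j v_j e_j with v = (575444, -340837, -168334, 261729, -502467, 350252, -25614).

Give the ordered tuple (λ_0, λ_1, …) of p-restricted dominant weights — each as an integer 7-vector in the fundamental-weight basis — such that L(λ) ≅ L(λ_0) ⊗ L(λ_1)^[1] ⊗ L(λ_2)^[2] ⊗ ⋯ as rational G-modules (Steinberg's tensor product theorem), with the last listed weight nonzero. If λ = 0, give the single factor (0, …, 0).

Compute c_i = Σ_j M_{ij} v_j with v = (575444, -340837, -168334, 261729, -502467, 350252, -25614):
  c_1 = 1*575444 + -1*-340837 + -2*-168334 + 5*261729 + 0*-502467 + -7*350252 + 2*-25614 = 58602
  c_2 = -2*575444 + -3*-340837 + 3*-168334 + 9*261729 + -2*-502467 + -7*350252 + 7*-25614 = 96054
  c_3 = 1*575444 + -2*-340837 + 0*-168334 + 13*261729 + 2*-502467 + -10*350252 + 4*-25614 = 49685
  c_4 = 2*575444 + -3*-340837 + -3*-168334 + 16*261729 + 0*-502467 + -19*350252 + 6*-25614 = 57593
  c_5 = 1*575444 + -2*-340837 + -1*-168334 + 10*261729 + 0*-502467 + -11*350252 + 4*-25614 = 87514
  c_6 = 1*575444 + -2*-340837 + 0*-168334 + 11*261729 + 1*-502467 + -10*350252 + 4*-25614 = 28694
  c_7 = 0*575444 + -1*-340837 + -1*-168334 + 5*261729 + 0*-502467 + -5*350252 + 2*-25614 = 15328
Base-7 expansion of each c_i:
  c_1 = 58602 = 5·7^0 + 6·7^1 + 5·7^2 + 2·7^3 + 3·7^4 + 3·7^5
  c_2 = 96054 = 0·7^0 + 2·7^1 + 0·7^2 + 0·7^3 + 5·7^4 + 5·7^5
  c_3 = 49685 = 6·7^0 + 6·7^1 + 5·7^2 + 4·7^3 + 6·7^4 + 2·7^5
  c_4 = 57593 = 4·7^0 + 2·7^1 + 6·7^2 + 6·7^3 + 2·7^4 + 3·7^5
  c_5 = 87514 = 0·7^0 + 0·7^1 + 1·7^2 + 3·7^3 + 1·7^4 + 5·7^5
  c_6 = 28694 = 1·7^0 + 4·7^1 + 4·7^2 + 6·7^3 + 4·7^4 + 1·7^5
  c_7 = 15328 = 5·7^0 + 5·7^1 + 4·7^2 + 2·7^3 + 6·7^4
λ_0 = (5, 0, 6, 4, 0, 1, 5)
λ_1 = (6, 2, 6, 2, 0, 4, 5)
λ_2 = (5, 0, 5, 6, 1, 4, 4)
λ_3 = (2, 0, 4, 6, 3, 6, 2)
λ_4 = (3, 5, 6, 2, 1, 4, 6)
λ_5 = (3, 5, 2, 3, 5, 1, 0)

((5, 0, 6, 4, 0, 1, 5), (6, 2, 6, 2, 0, 4, 5), (5, 0, 5, 6, 1, 4, 4), (2, 0, 4, 6, 3, 6, 2), (3, 5, 6, 2, 1, 4, 6), (3, 5, 2, 3, 5, 1, 0))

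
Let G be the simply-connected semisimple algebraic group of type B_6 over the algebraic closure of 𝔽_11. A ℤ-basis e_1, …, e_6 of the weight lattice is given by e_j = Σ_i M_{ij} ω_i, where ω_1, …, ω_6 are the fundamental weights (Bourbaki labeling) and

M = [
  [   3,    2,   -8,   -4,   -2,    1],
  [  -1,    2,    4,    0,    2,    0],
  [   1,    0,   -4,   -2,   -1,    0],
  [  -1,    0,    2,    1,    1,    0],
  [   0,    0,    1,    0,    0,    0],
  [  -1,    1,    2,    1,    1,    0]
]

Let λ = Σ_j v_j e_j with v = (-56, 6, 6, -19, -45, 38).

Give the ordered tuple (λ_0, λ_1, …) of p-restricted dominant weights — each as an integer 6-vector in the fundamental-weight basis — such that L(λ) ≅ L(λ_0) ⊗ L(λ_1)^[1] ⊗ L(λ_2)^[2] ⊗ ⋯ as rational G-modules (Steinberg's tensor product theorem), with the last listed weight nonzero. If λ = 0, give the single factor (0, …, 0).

Compute c_i = Σ_j M_{ij} v_j with v = (-56, 6, 6, -19, -45, 38):
  c_1 = (3)·(-56) + 2·6 + (-8)·(6) + (-4)·(-19) + (-2)·(-45) + 1·38 = 0
  c_2 = (-1)·(-56) + 2·6 + 4·6 + (0)·(-19) + (2)·(-45) + 0·38 = 2
  c_3 = (1)·(-56) + 0·6 + (-4)·(6) + (-2)·(-19) + (-1)·(-45) + 0·38 = 3
  c_4 = (-1)·(-56) + 0·6 + 2·6 + (1)·(-19) + (1)·(-45) + 0·38 = 4
  c_5 = (0)·(-56) + 0·6 + 1·6 + (0)·(-19) + (0)·(-45) + 0·38 = 6
  c_6 = (-1)·(-56) + 1·6 + 2·6 + (1)·(-19) + (1)·(-45) + 0·38 = 10
Expand coordinatewise in base 11:
  c_1 = 0
  c_2 = 2 = 2·11^0
  c_3 = 3 = 3·11^0
  c_4 = 4 = 4·11^0
  c_5 = 6 = 6·11^0
  c_6 = 10 = 10·11^0
Factor λ_0 = (0, 2, 3, 4, 6, 10)

((0, 2, 3, 4, 6, 10),)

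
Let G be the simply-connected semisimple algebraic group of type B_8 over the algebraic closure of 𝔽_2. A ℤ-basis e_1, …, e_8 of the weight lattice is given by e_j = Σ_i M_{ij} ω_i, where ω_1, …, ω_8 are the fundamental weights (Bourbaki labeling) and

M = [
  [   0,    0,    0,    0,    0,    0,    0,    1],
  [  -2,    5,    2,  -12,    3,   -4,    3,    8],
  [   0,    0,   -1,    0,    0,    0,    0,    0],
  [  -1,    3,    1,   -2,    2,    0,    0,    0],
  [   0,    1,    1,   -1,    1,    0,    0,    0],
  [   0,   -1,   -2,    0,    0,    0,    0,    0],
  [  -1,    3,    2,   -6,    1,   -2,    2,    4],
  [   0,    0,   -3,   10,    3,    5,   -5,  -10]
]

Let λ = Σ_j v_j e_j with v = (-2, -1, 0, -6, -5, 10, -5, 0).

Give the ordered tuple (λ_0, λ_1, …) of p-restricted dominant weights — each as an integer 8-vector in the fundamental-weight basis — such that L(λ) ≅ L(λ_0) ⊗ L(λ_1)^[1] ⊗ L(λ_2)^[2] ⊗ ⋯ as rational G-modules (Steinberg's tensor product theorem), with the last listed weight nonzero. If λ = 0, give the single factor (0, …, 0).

ω-coordinates c = M·v, v = (-2, -1, 0, -6, -5, 10, -5, 0):
  c_1 = 0*-2 + 0*-1 + 0*0 + 0*-6 + 0*-5 + 0*10 + 0*-5 + 1*0 = 0
  c_2 = -2*-2 + 5*-1 + 2*0 + -12*-6 + 3*-5 + -4*10 + 3*-5 + 8*0 = 1
  c_3 = 0*-2 + 0*-1 + -1*0 + 0*-6 + 0*-5 + 0*10 + 0*-5 + 0*0 = 0
  c_4 = -1*-2 + 3*-1 + 1*0 + -2*-6 + 2*-5 + 0*10 + 0*-5 + 0*0 = 1
  c_5 = 0*-2 + 1*-1 + 1*0 + -1*-6 + 1*-5 + 0*10 + 0*-5 + 0*0 = 0
  c_6 = 0*-2 + -1*-1 + -2*0 + 0*-6 + 0*-5 + 0*10 + 0*-5 + 0*0 = 1
  c_7 = -1*-2 + 3*-1 + 2*0 + -6*-6 + 1*-5 + -2*10 + 2*-5 + 4*0 = 0
  c_8 = 0*-2 + 0*-1 + -3*0 + 10*-6 + 3*-5 + 5*10 + -5*-5 + -10*0 = 0
p = 2; digits c_i = Σ_j d_{ij}·2^j, 0 ≤ d_{ij} < 2:
  c_1 = 0
  c_2 = 1 = 1·2^0
  c_3 = 0
  c_4 = 1 = 1·2^0
  c_5 = 0
  c_6 = 1 = 1·2^0
  c_7 = 0
  c_8 = 0
λ_0 = (0, 1, 0, 1, 0, 1, 0, 0)

((0, 1, 0, 1, 0, 1, 0, 0),)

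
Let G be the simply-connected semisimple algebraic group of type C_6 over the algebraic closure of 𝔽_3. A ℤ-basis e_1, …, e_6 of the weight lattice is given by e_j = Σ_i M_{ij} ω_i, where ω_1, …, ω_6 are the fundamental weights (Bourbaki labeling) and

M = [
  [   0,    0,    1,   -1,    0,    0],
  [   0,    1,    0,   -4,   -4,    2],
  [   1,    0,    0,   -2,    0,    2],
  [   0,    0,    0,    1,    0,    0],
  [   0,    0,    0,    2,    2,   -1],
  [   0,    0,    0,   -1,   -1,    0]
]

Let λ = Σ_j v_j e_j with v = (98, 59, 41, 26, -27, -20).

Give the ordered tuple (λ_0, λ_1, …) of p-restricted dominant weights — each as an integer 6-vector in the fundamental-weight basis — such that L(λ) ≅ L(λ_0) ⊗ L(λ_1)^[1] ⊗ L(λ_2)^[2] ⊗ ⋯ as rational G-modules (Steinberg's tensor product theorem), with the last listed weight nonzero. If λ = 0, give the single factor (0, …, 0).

((0, 2, 0, 2, 0, 1), (2, 1, 2, 2, 0, 0), (1, 2, 0, 2, 2, 0))

Change of basis e → ω: c = M·v where v = (98, 59, 41, 26, -27, -20):
  c_1 = 0·98 + 0·59 + 1·41 + (-1)·(26) + (0)·(-27) + (0)·(-20) = 15
  c_2 = 0·98 + 1·59 + 0·41 + (-4)·(26) + (-4)·(-27) + (2)·(-20) = 23
  c_3 = 1·98 + 0·59 + 0·41 + (-2)·(26) + (0)·(-27) + (2)·(-20) = 6
  c_4 = 0·98 + 0·59 + 0·41 + 1·26 + (0)·(-27) + (0)·(-20) = 26
  c_5 = 0·98 + 0·59 + 0·41 + 2·26 + (2)·(-27) + (-1)·(-20) = 18
  c_6 = 0·98 + 0·59 + 0·41 + (-1)·(26) + (-1)·(-27) + (0)·(-20) = 1
Writing each c_i in base p = 3:
  c_1 = 15 = 0·3^0 + 2·3^1 + 1·3^2
  c_2 = 23 = 2·3^0 + 1·3^1 + 2·3^2
  c_3 = 6 = 0·3^0 + 2·3^1
  c_4 = 26 = 2·3^0 + 2·3^1 + 2·3^2
  c_5 = 18 = 0·3^0 + 0·3^1 + 2·3^2
  c_6 = 1 = 1·3^0
p-restricted factor λ_0 = (0, 2, 0, 2, 0, 1)
p-restricted factor λ_1 = (2, 1, 2, 2, 0, 0)
p-restricted factor λ_2 = (1, 2, 0, 2, 2, 0)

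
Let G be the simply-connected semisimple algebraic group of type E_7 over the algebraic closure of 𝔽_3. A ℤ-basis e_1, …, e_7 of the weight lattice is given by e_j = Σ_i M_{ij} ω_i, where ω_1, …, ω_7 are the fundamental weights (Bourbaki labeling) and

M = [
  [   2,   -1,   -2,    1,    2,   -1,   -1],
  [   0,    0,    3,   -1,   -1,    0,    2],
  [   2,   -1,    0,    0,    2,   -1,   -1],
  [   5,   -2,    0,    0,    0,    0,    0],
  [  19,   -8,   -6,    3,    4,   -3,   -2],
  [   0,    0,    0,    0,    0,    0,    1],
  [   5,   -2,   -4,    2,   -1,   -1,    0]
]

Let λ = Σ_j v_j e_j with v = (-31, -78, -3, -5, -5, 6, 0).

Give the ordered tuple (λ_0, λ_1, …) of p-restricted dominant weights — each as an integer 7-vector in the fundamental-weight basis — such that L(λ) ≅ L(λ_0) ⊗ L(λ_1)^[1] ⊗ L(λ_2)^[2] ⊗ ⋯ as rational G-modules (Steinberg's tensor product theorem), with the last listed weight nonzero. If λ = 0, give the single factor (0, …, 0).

((1, 1, 0, 1, 0, 0, 2),)

Compute c_i = Σ_j M_{ij} v_j with v = (-31, -78, -3, -5, -5, 6, 0):
  c_1 = (2)·(-31) + (-1)·(-78) + (-2)·(-3) + (1)·(-5) + (2)·(-5) + (-1)·(6) + (-1)·(0) = 1
  c_2 = (0)·(-31) + (0)·(-78) + (3)·(-3) + (-1)·(-5) + (-1)·(-5) + 0·6 + 2·0 = 1
  c_3 = (2)·(-31) + (-1)·(-78) + (0)·(-3) + (0)·(-5) + (2)·(-5) + (-1)·(6) + (-1)·(0) = 0
  c_4 = (5)·(-31) + (-2)·(-78) + (0)·(-3) + (0)·(-5) + (0)·(-5) + 0·6 + 0·0 = 1
  c_5 = (19)·(-31) + (-8)·(-78) + (-6)·(-3) + (3)·(-5) + (4)·(-5) + (-3)·(6) + (-2)·(0) = 0
  c_6 = (0)·(-31) + (0)·(-78) + (0)·(-3) + (0)·(-5) + (0)·(-5) + 0·6 + 1·0 = 0
  c_7 = (5)·(-31) + (-2)·(-78) + (-4)·(-3) + (2)·(-5) + (-1)·(-5) + (-1)·(6) + 0·0 = 2
Expand coordinatewise in base 3:
  c_1 = 1 = 1·3^0
  c_2 = 1 = 1·3^0
  c_3 = 0
  c_4 = 1 = 1·3^0
  c_5 = 0
  c_6 = 0
  c_7 = 2 = 2·3^0
p-restricted factor λ_0 = (1, 1, 0, 1, 0, 0, 2)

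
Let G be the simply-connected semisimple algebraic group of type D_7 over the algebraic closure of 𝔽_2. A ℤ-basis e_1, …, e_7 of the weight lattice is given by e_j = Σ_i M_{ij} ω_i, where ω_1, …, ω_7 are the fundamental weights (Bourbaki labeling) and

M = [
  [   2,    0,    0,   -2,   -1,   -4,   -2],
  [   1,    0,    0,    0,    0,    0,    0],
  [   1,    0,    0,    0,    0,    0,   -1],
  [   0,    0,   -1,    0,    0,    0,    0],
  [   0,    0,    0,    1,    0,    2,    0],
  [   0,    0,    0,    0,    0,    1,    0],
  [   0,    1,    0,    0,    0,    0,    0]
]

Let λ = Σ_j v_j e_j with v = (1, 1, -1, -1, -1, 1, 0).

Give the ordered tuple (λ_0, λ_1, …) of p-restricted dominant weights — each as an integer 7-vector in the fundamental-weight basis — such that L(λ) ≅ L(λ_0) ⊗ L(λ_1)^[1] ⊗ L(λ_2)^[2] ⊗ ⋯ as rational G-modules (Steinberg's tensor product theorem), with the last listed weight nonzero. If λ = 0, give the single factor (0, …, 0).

((1, 1, 1, 1, 1, 1, 1),)

ω-coordinates c = M·v, v = (1, 1, -1, -1, -1, 1, 0):
  c_1 = 2·1 + 0·1 + (0)·(-1) + (-2)·(-1) + (-1)·(-1) + (-4)·(1) + (-2)·(0) = 1
  c_2 = 1·1 + 0·1 + (0)·(-1) + (0)·(-1) + (0)·(-1) + 0·1 + 0·0 = 1
  c_3 = 1·1 + 0·1 + (0)·(-1) + (0)·(-1) + (0)·(-1) + 0·1 + (-1)·(0) = 1
  c_4 = 0·1 + 0·1 + (-1)·(-1) + (0)·(-1) + (0)·(-1) + 0·1 + 0·0 = 1
  c_5 = 0·1 + 0·1 + (0)·(-1) + (1)·(-1) + (0)·(-1) + 2·1 + 0·0 = 1
  c_6 = 0·1 + 0·1 + (0)·(-1) + (0)·(-1) + (0)·(-1) + 1·1 + 0·0 = 1
  c_7 = 0·1 + 1·1 + (0)·(-1) + (0)·(-1) + (0)·(-1) + 0·1 + 0·0 = 1
Writing each c_i in base p = 2:
  c_1 = 1 = 1·2^0
  c_2 = 1 = 1·2^0
  c_3 = 1 = 1·2^0
  c_4 = 1 = 1·2^0
  c_5 = 1 = 1·2^0
  c_6 = 1 = 1·2^0
  c_7 = 1 = 1·2^0
p-restricted factor λ_0 = (1, 1, 1, 1, 1, 1, 1)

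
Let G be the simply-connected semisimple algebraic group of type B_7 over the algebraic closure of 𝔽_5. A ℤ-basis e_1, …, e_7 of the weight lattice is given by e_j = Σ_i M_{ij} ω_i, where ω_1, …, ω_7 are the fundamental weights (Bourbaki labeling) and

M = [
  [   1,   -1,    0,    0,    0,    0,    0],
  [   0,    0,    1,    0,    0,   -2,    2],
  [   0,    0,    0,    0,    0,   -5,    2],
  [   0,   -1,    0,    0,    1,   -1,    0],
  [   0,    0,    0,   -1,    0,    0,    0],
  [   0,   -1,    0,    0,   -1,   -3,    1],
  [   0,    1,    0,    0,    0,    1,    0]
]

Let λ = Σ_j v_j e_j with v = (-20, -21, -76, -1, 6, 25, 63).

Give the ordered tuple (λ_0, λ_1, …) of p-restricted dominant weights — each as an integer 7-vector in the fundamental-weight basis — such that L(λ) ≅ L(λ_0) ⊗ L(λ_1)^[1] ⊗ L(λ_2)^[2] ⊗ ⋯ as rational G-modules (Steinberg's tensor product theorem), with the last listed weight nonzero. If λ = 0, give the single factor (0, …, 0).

((1, 0, 1, 2, 1, 3, 4),)

Compute c_i = Σ_j M_{ij} v_j with v = (-20, -21, -76, -1, 6, 25, 63):
  c_1 = (1)·(-20) + (-1)·(-21) + (0)·(-76) + (0)·(-1) + (0)·(6) + (0)·(25) + (0)·(63) = 1
  c_2 = (0)·(-20) + (0)·(-21) + (1)·(-76) + (0)·(-1) + (0)·(6) + (-2)·(25) + (2)·(63) = 0
  c_3 = (0)·(-20) + (0)·(-21) + (0)·(-76) + (0)·(-1) + (0)·(6) + (-5)·(25) + (2)·(63) = 1
  c_4 = (0)·(-20) + (-1)·(-21) + (0)·(-76) + (0)·(-1) + (1)·(6) + (-1)·(25) + (0)·(63) = 2
  c_5 = (0)·(-20) + (0)·(-21) + (0)·(-76) + (-1)·(-1) + (0)·(6) + (0)·(25) + (0)·(63) = 1
  c_6 = (0)·(-20) + (-1)·(-21) + (0)·(-76) + (0)·(-1) + (-1)·(6) + (-3)·(25) + (1)·(63) = 3
  c_7 = (0)·(-20) + (1)·(-21) + (0)·(-76) + (0)·(-1) + (0)·(6) + (1)·(25) + (0)·(63) = 4
Writing each c_i in base p = 5:
  c_1 = 1 = 1·5^0
  c_2 = 0
  c_3 = 1 = 1·5^0
  c_4 = 2 = 2·5^0
  c_5 = 1 = 1·5^0
  c_6 = 3 = 3·5^0
  c_7 = 4 = 4·5^0
p-restricted factor λ_0 = (1, 0, 1, 2, 1, 3, 4)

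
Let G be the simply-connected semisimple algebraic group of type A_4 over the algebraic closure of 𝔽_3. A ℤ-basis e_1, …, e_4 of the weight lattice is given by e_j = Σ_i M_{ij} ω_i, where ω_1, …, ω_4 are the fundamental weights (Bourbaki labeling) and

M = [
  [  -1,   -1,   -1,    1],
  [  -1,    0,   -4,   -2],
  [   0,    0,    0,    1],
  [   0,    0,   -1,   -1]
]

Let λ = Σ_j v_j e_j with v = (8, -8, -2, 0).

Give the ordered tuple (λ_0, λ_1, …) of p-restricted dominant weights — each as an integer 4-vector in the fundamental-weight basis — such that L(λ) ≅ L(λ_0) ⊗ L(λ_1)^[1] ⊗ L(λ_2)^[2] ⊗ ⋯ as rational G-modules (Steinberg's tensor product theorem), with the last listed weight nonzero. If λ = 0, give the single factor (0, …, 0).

((2, 0, 0, 2),)

Compute c_i = Σ_j M_{ij} v_j with v = (8, -8, -2, 0):
  c_1 = (-1)·(8) + (-1)·(-8) + (-1)·(-2) + 1·0 = 2
  c_2 = (-1)·(8) + (0)·(-8) + (-4)·(-2) + (-2)·(0) = 0
  c_3 = 0·8 + (0)·(-8) + (0)·(-2) + 1·0 = 0
  c_4 = 0·8 + (0)·(-8) + (-1)·(-2) + (-1)·(0) = 2
Writing each c_i in base p = 3:
  c_1 = 2 = 2·3^0
  c_2 = 0
  c_3 = 0
  c_4 = 2 = 2·3^0
λ_0 = (2, 0, 0, 2)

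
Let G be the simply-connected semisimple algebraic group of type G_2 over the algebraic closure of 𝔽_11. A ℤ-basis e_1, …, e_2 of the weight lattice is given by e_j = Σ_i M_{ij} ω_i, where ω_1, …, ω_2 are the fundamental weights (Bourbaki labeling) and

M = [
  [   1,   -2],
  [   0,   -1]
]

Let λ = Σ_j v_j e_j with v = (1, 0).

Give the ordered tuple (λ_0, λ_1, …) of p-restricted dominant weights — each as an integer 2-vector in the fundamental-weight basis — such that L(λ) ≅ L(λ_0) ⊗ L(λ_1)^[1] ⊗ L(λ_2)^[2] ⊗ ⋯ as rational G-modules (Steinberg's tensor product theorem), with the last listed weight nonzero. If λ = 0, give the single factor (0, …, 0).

Converting to the ω-basis (c_i = row i of M dotted with v = (1, 0)):
  c_1 = 1·1 + (-2)·(0) = 1
  c_2 = 0·1 + (-1)·(0) = 0
p = 11; digits c_i = Σ_j d_{ij}·11^j, 0 ≤ d_{ij} < 11:
  c_1 = 1 = 1·11^0
  c_2 = 0
λ_0 = (1, 0)

((1, 0),)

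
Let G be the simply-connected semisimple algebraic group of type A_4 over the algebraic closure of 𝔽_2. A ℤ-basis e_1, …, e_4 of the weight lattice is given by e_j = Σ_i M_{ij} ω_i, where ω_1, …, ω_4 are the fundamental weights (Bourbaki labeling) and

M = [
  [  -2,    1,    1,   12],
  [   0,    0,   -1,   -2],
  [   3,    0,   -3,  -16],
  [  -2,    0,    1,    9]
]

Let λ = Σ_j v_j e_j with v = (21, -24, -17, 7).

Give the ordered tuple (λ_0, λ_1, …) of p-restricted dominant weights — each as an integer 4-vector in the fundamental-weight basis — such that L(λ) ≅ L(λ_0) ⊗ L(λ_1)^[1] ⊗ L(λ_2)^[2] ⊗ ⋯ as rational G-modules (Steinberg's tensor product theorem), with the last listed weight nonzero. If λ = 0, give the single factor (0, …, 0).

((1, 1, 0, 0), (0, 1, 1, 0), (0, 0, 0, 1))

Compute c_i = Σ_j M_{ij} v_j with v = (21, -24, -17, 7):
  c_1 = (-2)·(21) + (1)·(-24) + (1)·(-17) + 12·7 = 1
  c_2 = 0·21 + (0)·(-24) + (-1)·(-17) + (-2)·(7) = 3
  c_3 = 3·21 + (0)·(-24) + (-3)·(-17) + (-16)·(7) = 2
  c_4 = (-2)·(21) + (0)·(-24) + (1)·(-17) + 9·7 = 4
p = 2; digits c_i = Σ_j d_{ij}·2^j, 0 ≤ d_{ij} < 2:
  c_1 = 1 = 1·2^0
  c_2 = 3 = 1·2^0 + 1·2^1
  c_3 = 2 = 0·2^0 + 1·2^1
  c_4 = 4 = 0·2^0 + 0·2^1 + 1·2^2
Factor λ_0 = (1, 1, 0, 0)
Factor λ_1 = (0, 1, 1, 0)
Factor λ_2 = (0, 0, 0, 1)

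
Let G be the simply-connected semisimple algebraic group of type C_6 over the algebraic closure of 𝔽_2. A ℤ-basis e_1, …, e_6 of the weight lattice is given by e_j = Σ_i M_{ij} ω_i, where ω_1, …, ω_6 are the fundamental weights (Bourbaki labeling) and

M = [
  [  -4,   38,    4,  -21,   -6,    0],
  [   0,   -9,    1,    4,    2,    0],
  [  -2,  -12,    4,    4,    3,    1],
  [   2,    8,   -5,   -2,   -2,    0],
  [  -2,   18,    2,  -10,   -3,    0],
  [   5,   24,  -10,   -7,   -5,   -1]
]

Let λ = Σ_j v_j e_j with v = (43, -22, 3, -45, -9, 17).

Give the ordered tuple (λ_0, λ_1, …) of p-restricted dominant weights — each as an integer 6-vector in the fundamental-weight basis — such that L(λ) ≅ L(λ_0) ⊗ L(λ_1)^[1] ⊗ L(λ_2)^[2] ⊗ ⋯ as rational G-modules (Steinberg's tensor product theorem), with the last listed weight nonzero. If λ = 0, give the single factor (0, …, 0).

In the fundamental-weight basis, λ has coordinates c = M·v (v = (43, -22, 3, -45, -9, 17)):
  c_1 = -4*43 + 38*-22 + 4*3 + -21*-45 + -6*-9 + 0*17 = 3
  c_2 = 0*43 + -9*-22 + 1*3 + 4*-45 + 2*-9 + 0*17 = 3
  c_3 = -2*43 + -12*-22 + 4*3 + 4*-45 + 3*-9 + 1*17 = 0
  c_4 = 2*43 + 8*-22 + -5*3 + -2*-45 + -2*-9 + 0*17 = 3
  c_5 = -2*43 + 18*-22 + 2*3 + -10*-45 + -3*-9 + 0*17 = 1
  c_6 = 5*43 + 24*-22 + -10*3 + -7*-45 + -5*-9 + -1*17 = 0
Base-2 expansion of each c_i:
  c_1 = 3 = 1·2^0 + 1·2^1
  c_2 = 3 = 1·2^0 + 1·2^1
  c_3 = 0
  c_4 = 3 = 1·2^0 + 1·2^1
  c_5 = 1 = 1·2^0
  c_6 = 0
p-restricted factor λ_0 = (1, 1, 0, 1, 1, 0)
p-restricted factor λ_1 = (1, 1, 0, 1, 0, 0)

((1, 1, 0, 1, 1, 0), (1, 1, 0, 1, 0, 0))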